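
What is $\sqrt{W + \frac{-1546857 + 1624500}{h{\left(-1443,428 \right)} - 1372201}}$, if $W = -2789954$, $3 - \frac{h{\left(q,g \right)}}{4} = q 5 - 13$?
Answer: $\frac{i \sqrt{62150294415647217}}{149253} \approx 1670.3 i$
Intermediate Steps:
$h{\left(q,g \right)} = 64 - 20 q$ ($h{\left(q,g \right)} = 12 - 4 \left(q 5 - 13\right) = 12 - 4 \left(5 q - 13\right) = 12 - 4 \left(-13 + 5 q\right) = 12 - \left(-52 + 20 q\right) = 64 - 20 q$)
$\sqrt{W + \frac{-1546857 + 1624500}{h{\left(-1443,428 \right)} - 1372201}} = \sqrt{-2789954 + \frac{-1546857 + 1624500}{\left(64 - -28860\right) - 1372201}} = \sqrt{-2789954 + \frac{77643}{\left(64 + 28860\right) - 1372201}} = \sqrt{-2789954 + \frac{77643}{28924 - 1372201}} = \sqrt{-2789954 + \frac{77643}{-1343277}} = \sqrt{-2789954 + 77643 \left(- \frac{1}{1343277}\right)} = \sqrt{-2789954 - \frac{8627}{149253}} = \sqrt{- \frac{416409012989}{149253}} = \frac{i \sqrt{62150294415647217}}{149253}$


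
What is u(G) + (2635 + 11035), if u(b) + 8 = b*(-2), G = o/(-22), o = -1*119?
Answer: 150163/11 ≈ 13651.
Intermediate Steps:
o = -119
G = 119/22 (G = -119/(-22) = -119*(-1/22) = 119/22 ≈ 5.4091)
u(b) = -8 - 2*b (u(b) = -8 + b*(-2) = -8 - 2*b)
u(G) + (2635 + 11035) = (-8 - 2*119/22) + (2635 + 11035) = (-8 - 119/11) + 13670 = -207/11 + 13670 = 150163/11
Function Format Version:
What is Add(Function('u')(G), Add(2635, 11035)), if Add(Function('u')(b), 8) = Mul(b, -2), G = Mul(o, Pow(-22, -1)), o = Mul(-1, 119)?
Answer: Rational(150163, 11) ≈ 13651.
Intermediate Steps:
o = -119
G = Rational(119, 22) (G = Mul(-119, Pow(-22, -1)) = Mul(-119, Rational(-1, 22)) = Rational(119, 22) ≈ 5.4091)
Function('u')(b) = Add(-8, Mul(-2, b)) (Function('u')(b) = Add(-8, Mul(b, -2)) = Add(-8, Mul(-2, b)))
Add(Function('u')(G), Add(2635, 11035)) = Add(Add(-8, Mul(-2, Rational(119, 22))), Add(2635, 11035)) = Add(Add(-8, Rational(-119, 11)), 13670) = Add(Rational(-207, 11), 13670) = Rational(150163, 11)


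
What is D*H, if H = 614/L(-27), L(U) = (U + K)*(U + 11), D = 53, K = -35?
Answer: 16271/496 ≈ 32.804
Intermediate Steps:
L(U) = (-35 + U)*(11 + U) (L(U) = (U - 35)*(U + 11) = (-35 + U)*(11 + U))
H = 307/496 (H = 614/(-385 + (-27)² - 24*(-27)) = 614/(-385 + 729 + 648) = 614/992 = 614*(1/992) = 307/496 ≈ 0.61895)
D*H = 53*(307/496) = 16271/496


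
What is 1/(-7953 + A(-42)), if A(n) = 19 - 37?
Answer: -1/7971 ≈ -0.00012545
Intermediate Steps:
A(n) = -18
1/(-7953 + A(-42)) = 1/(-7953 - 18) = 1/(-7971) = -1/7971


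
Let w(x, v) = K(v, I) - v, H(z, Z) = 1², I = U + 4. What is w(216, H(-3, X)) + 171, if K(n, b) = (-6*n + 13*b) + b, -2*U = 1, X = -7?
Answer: 213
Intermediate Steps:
U = -½ (U = -½*1 = -½ ≈ -0.50000)
I = 7/2 (I = -½ + 4 = 7/2 ≈ 3.5000)
K(n, b) = -6*n + 14*b
H(z, Z) = 1
w(x, v) = 49 - 7*v (w(x, v) = (-6*v + 14*(7/2)) - v = (-6*v + 49) - v = (49 - 6*v) - v = 49 - 7*v)
w(216, H(-3, X)) + 171 = (49 - 7*1) + 171 = (49 - 7) + 171 = 42 + 171 = 213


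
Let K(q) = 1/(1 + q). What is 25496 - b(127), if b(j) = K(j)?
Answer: 3263487/128 ≈ 25496.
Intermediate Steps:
b(j) = 1/(1 + j)
25496 - b(127) = 25496 - 1/(1 + 127) = 25496 - 1/128 = 3263487/128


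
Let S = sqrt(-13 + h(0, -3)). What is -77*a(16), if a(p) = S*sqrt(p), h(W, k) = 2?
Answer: -308*I*sqrt(11) ≈ -1021.5*I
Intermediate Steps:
S = I*sqrt(11) (S = sqrt(-13 + 2) = sqrt(-11) = I*sqrt(11) ≈ 3.3166*I)
a(p) = I*sqrt(11)*sqrt(p) (a(p) = (I*sqrt(11))*sqrt(p) = I*sqrt(11)*sqrt(p))
-77*a(16) = -77*I*sqrt(11)*sqrt(16) = -77*I*sqrt(11)*4 = -308*I*sqrt(11)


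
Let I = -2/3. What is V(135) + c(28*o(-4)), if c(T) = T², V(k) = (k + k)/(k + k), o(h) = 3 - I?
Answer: 94873/9 ≈ 10541.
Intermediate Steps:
I = -⅔ (I = -2*⅓ = -⅔ ≈ -0.66667)
o(h) = 11/3 (o(h) = 3 - 1*(-⅔) = 3 + ⅔ = 11/3)
V(k) = 1 (V(k) = (2*k)/((2*k)) = (2*k)*(1/(2*k)) = 1)
V(135) + c(28*o(-4)) = 1 + (28*(11/3))² = 1 + (308/3)² = 1 + 94864/9 = 94873/9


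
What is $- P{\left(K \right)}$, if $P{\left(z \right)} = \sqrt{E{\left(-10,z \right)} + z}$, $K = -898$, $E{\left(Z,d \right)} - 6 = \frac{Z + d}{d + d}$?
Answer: $- \frac{7 i \sqrt{3667881}}{449} \approx - 29.858 i$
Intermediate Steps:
$E{\left(Z,d \right)} = 6 + \frac{Z + d}{2 d}$ ($E{\left(Z,d \right)} = 6 + \frac{Z + d}{d + d} = 6 + \frac{Z + d}{2 d}$)
$P{\left(z \right)} = \sqrt{z + \frac{-10 + 13 z}{2 z}}$ ($P{\left(z \right)} = \sqrt{\frac{-10 + 13 z}{2 z} + z} = \sqrt{z + \frac{-10 + 13 z}{2 z}}$)
$- P{\left(K \right)} = - \frac{\sqrt{26 - \frac{20}{-898} + 4 \left(-898\right)}}{2} = - \frac{\sqrt{26 - - \frac{10}{449} - 3592}}{2} = - \frac{\sqrt{26 + \frac{10}{449} - 3592}}{2} = - \frac{\sqrt{- \frac{1601124}{449}}}{2} = - \frac{\frac{14}{449} i \sqrt{3667881}}{2} = - \frac{7 i \sqrt{3667881}}{449}$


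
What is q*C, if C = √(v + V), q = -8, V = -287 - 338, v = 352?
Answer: -8*I*√273 ≈ -132.18*I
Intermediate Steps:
V = -625
C = I*√273 (C = √(352 - 625) = √(-273) = I*√273 ≈ 16.523*I)
q*C = -8*I*√273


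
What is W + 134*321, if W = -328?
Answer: 42686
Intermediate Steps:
W + 134*321 = -328 + 134*321 = -328 + 43014 = 42686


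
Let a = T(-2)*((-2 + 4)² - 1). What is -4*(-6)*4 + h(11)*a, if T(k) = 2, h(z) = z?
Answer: 162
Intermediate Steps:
a = 6 (a = 2*((-2 + 4)² - 1) = 2*(2² - 1) = 2*(4 - 1) = 2*3 = 6)
-4*(-6)*4 + h(11)*a = -4*(-6)*4 + 11*6 = 24*4 + 66 = 96 + 66 = 162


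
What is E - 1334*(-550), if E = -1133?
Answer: 732567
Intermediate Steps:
E - 1334*(-550) = -1133 - 1334*(-550) = -1133 + 733700 = 732567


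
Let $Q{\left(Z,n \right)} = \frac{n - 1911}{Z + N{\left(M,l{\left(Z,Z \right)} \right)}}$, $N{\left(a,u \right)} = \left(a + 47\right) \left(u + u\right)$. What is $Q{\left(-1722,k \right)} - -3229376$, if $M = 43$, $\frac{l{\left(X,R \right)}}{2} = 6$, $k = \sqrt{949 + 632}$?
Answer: $\frac{471488259}{146} + \frac{\sqrt{1581}}{438} \approx 3.2294 \cdot 10^{6}$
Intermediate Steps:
$k = \sqrt{1581} \approx 39.762$
$l{\left(X,R \right)} = 12$ ($l{\left(X,R \right)} = 2 \cdot 6 = 12$)
$N{\left(a,u \right)} = 2 u \left(47 + a\right)$ ($N{\left(a,u \right)} = \left(47 + a\right) 2 u = 2 u \left(47 + a\right)$)
$Q{\left(Z,n \right)} = \frac{-1911 + n}{2160 + Z}$ ($Q{\left(Z,n \right)} = \frac{n - 1911}{Z + 2 \cdot 12 \left(47 + 43\right)} = \frac{-1911 + n}{Z + 2 \cdot 12 \cdot 90} = \frac{-1911 + n}{Z + 2160} = \frac{-1911 + n}{2160 + Z}$)
$Q{\left(-1722,k \right)} - -3229376 = \frac{-1911 + \sqrt{1581}}{2160 - 1722} - -3229376 = \frac{-1911 + \sqrt{1581}}{438} + 3229376 = \left(- \frac{637}{146} + \frac{\sqrt{1581}}{438}\right) + 3229376 = \frac{471488259}{146} + \frac{\sqrt{1581}}{438}$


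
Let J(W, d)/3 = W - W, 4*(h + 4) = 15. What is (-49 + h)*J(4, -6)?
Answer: 0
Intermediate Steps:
h = -¼ (h = -4 + (¼)*15 = -4 + 15/4 = -¼ ≈ -0.25000)
J(W, d) = 0 (J(W, d) = 3*(W - W) = 3*0 = 0)
(-49 + h)*J(4, -6) = (-49 - ¼)*0 = -197/4*0 = 0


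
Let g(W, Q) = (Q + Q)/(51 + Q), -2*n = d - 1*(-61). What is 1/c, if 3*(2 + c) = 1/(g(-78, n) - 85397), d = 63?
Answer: -2817729/5635469 ≈ -0.50000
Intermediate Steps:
n = -62 (n = -(63 - 1*(-61))/2 = -(63 + 61)/2 = -½*124 = -62)
g(W, Q) = 2*Q/(51 + Q) (g(W, Q) = (2*Q)/(51 + Q) = 2*Q/(51 + Q))
c = -5635469/2817729 (c = -2 + 1/(3*(2*(-62)/(51 - 62) - 85397)) = -2 + 1/(3*(2*(-62)/(-11) - 85397)) = -2 + 1/(3*(2*(-62)*(-1/11) - 85397)) = -2 + 1/(3*(124/11 - 85397)) = -2 + 1/(3*(-939243/11)) = -2 + (⅓)*(-11/939243) = -2 - 11/2817729 = -5635469/2817729 ≈ -2.0000)
1/c = 1/(-5635469/2817729) = -2817729/5635469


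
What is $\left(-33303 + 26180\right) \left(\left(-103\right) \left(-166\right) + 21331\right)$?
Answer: $-273729767$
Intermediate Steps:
$\left(-33303 + 26180\right) \left(\left(-103\right) \left(-166\right) + 21331\right) = - 7123 \left(17098 + 21331\right) = \left(-7123\right) 38429 = -273729767$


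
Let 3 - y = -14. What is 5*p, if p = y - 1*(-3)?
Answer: 100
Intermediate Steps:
y = 17 (y = 3 - 1*(-14) = 3 + 14 = 17)
p = 20 (p = 17 - 1*(-3) = 17 + 3 = 20)
5*p = 5*20 = 100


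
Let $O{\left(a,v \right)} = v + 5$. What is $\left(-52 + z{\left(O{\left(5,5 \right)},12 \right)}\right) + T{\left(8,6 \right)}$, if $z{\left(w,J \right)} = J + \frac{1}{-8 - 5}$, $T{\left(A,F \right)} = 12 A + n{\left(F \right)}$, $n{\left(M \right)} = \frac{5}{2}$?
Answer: $\frac{1519}{26} \approx 58.423$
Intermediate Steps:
$n{\left(M \right)} = \frac{5}{2}$ ($n{\left(M \right)} = 5 \cdot \frac{1}{2} = \frac{5}{2}$)
$O{\left(a,v \right)} = 5 + v$
$T{\left(A,F \right)} = \frac{5}{2} + 12 A$ ($T{\left(A,F \right)} = 12 A + \frac{5}{2} = \frac{5}{2} + 12 A$)
$z{\left(w,J \right)} = - \frac{1}{13} + J$ ($z{\left(w,J \right)} = J + \frac{1}{-13} = J - \frac{1}{13} = - \frac{1}{13} + J$)
$\left(-52 + z{\left(O{\left(5,5 \right)},12 \right)}\right) + T{\left(8,6 \right)} = \left(-52 + \left(- \frac{1}{13} + 12\right)\right) + \left(\frac{5}{2} + 12 \cdot 8\right) = \left(-52 + \frac{155}{13}\right) + \left(\frac{5}{2} + 96\right) = - \frac{521}{13} + \frac{197}{2} = \frac{1519}{26}$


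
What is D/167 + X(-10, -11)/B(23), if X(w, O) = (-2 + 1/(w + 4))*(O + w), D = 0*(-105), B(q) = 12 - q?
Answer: -91/22 ≈ -4.1364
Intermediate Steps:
D = 0
X(w, O) = (-2 + 1/(4 + w))*(O + w)
D/167 + X(-10, -11)/B(23) = 0/167 + ((-7*(-11) - 7*(-10) - 2*(-10)**2 - 2*(-11)*(-10))/(4 - 10))/(12 - 1*23) = 0*(1/167) + ((77 + 70 - 2*100 - 220)/(-6))/(12 - 23) = 0 - (77 + 70 - 200 - 220)/6/(-11) = 0 - 1/6*(-273)*(-1/11) = 0 + (91/2)*(-1/11) = 0 - 91/22 = -91/22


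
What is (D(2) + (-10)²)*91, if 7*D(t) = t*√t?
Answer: 9100 + 26*√2 ≈ 9136.8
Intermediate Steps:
D(t) = t^(3/2)/7 (D(t) = (t*√t)/7 = t^(3/2)/7)
(D(2) + (-10)²)*91 = (2^(3/2)/7 + (-10)²)*91 = ((2*√2)/7 + 100)*91 = (2*√2/7 + 100)*91 = (100 + 2*√2/7)*91 = 9100 + 26*√2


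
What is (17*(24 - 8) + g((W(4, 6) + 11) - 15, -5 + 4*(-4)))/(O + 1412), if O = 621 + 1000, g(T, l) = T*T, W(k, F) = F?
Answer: 92/1011 ≈ 0.090999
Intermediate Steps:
g(T, l) = T²
O = 1621
(17*(24 - 8) + g((W(4, 6) + 11) - 15, -5 + 4*(-4)))/(O + 1412) = (17*(24 - 8) + ((6 + 11) - 15)²)/(1621 + 1412) = (17*16 + (17 - 15)²)/3033 = (272 + 2²)*(1/3033) = (272 + 4)*(1/3033) = 276*(1/3033) = 92/1011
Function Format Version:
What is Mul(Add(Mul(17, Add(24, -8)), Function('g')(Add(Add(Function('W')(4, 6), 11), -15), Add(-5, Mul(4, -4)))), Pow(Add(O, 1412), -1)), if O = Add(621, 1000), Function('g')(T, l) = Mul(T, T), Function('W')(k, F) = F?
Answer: Rational(92, 1011) ≈ 0.090999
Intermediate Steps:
Function('g')(T, l) = Pow(T, 2)
O = 1621
Mul(Add(Mul(17, Add(24, -8)), Function('g')(Add(Add(Function('W')(4, 6), 11), -15), Add(-5, Mul(4, -4)))), Pow(Add(O, 1412), -1)) = Mul(Add(Mul(17, Add(24, -8)), Pow(Add(Add(6, 11), -15), 2)), Pow(Add(1621, 1412), -1)) = Mul(Add(Mul(17, 16), Pow(Add(17, -15), 2)), Pow(3033, -1)) = Mul(Add(272, Pow(2, 2)), Rational(1, 3033)) = Mul(Add(272, 4), Rational(1, 3033)) = Mul(276, Rational(1, 3033)) = Rational(92, 1011)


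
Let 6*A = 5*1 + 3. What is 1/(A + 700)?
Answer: 3/2104 ≈ 0.0014259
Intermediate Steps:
A = 4/3 (A = (5*1 + 3)/6 = (5 + 3)/6 = (⅙)*8 = 4/3 ≈ 1.3333)
1/(A + 700) = 1/(4/3 + 700) = 1/(2104/3) = 3/2104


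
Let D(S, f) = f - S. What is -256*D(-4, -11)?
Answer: 1792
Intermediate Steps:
-256*D(-4, -11) = -256*(-11 - 1*(-4)) = -256*(-11 + 4) = -256*(-7) = 1792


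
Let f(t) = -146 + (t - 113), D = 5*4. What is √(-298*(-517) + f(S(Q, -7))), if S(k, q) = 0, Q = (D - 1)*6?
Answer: √153807 ≈ 392.18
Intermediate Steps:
D = 20
Q = 114 (Q = (20 - 1)*6 = 19*6 = 114)
f(t) = -259 + t (f(t) = -146 + (-113 + t) = -259 + t)
√(-298*(-517) + f(S(Q, -7))) = √(-298*(-517) + (-259 + 0)) = √(154066 - 259) = √153807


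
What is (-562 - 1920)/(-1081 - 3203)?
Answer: 73/126 ≈ 0.57936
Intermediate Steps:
(-562 - 1920)/(-1081 - 3203) = -2482/(-4284) = -2482*(-1/4284) = 73/126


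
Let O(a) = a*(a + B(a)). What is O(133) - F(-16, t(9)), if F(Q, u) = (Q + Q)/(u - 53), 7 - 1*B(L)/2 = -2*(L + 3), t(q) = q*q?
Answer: 643329/7 ≈ 91904.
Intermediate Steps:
t(q) = q**2
B(L) = 26 + 4*L (B(L) = 14 - (-4)*(L + 3) = 14 - (-4)*(3 + L) = 14 - 2*(-6 - 2*L) = 14 + (12 + 4*L) = 26 + 4*L)
F(Q, u) = 2*Q/(-53 + u) (F(Q, u) = (2*Q)/(-53 + u) = 2*Q/(-53 + u))
O(a) = a*(26 + 5*a) (O(a) = a*(a + (26 + 4*a)) = a*(26 + 5*a))
O(133) - F(-16, t(9)) = 133*(26 + 5*133) - 2*(-16)/(-53 + 9**2) = 133*(26 + 665) - 2*(-16)/(-53 + 81) = 133*691 - 2*(-16)/28 = 91903 - 2*(-16)/28 = 91903 - 1*(-8/7) = 91903 + 8/7 = 643329/7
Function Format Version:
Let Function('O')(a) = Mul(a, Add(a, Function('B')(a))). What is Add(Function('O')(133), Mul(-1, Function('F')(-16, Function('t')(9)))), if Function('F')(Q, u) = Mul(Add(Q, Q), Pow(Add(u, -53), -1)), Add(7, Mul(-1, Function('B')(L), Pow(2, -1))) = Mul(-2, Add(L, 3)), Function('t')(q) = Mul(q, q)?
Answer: Rational(643329, 7) ≈ 91904.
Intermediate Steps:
Function('t')(q) = Pow(q, 2)
Function('B')(L) = Add(26, Mul(4, L)) (Function('B')(L) = Add(14, Mul(-2, Mul(-2, Add(L, 3)))) = Add(14, Mul(-2, Mul(-2, Add(3, L)))) = Add(14, Mul(-2, Add(-6, Mul(-2, L)))) = Add(14, Add(12, Mul(4, L))) = Add(26, Mul(4, L)))
Function('F')(Q, u) = Mul(2, Q, Pow(Add(-53, u), -1)) (Function('F')(Q, u) = Mul(Mul(2, Q), Pow(Add(-53, u), -1)) = Mul(2, Q, Pow(Add(-53, u), -1)))
Function('O')(a) = Mul(a, Add(26, Mul(5, a))) (Function('O')(a) = Mul(a, Add(a, Add(26, Mul(4, a)))) = Mul(a, Add(26, Mul(5, a))))
Add(Function('O')(133), Mul(-1, Function('F')(-16, Function('t')(9)))) = Add(Mul(133, Add(26, Mul(5, 133))), Mul(-1, Mul(2, -16, Pow(Add(-53, Pow(9, 2)), -1)))) = Add(Mul(133, Add(26, 665)), Mul(-1, Mul(2, -16, Pow(Add(-53, 81), -1)))) = Add(Mul(133, 691), Mul(-1, Mul(2, -16, Pow(28, -1)))) = Add(91903, Mul(-1, Mul(2, -16, Rational(1, 28)))) = Add(91903, Mul(-1, Rational(-8, 7))) = Add(91903, Rational(8, 7)) = Rational(643329, 7)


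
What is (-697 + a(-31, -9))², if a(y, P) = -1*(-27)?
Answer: 448900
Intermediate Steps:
a(y, P) = 27
(-697 + a(-31, -9))² = (-697 + 27)² = (-670)² = 448900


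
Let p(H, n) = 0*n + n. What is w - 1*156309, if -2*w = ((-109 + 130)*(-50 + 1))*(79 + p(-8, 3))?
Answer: -114120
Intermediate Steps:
p(H, n) = n (p(H, n) = 0 + n = n)
w = 42189 (w = -(-109 + 130)*(-50 + 1)*(79 + 3)/2 = -21*(-49)*82/2 = -(-1029)*82/2 = -1/2*(-84378) = 42189)
w - 1*156309 = 42189 - 1*156309 = 42189 - 156309 = -114120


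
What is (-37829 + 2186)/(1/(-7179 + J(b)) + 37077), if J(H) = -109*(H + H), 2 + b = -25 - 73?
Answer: -521136303/542102818 ≈ -0.96132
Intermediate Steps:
b = -100 (b = -2 + (-25 - 73) = -2 - 98 = -100)
J(H) = -218*H
(-37829 + 2186)/(1/(-7179 + J(b)) + 37077) = (-37829 + 2186)/(1/(-7179 - 218*(-100)) + 37077) = -35643/(1/(-7179 + 21800) + 37077) = -35643/(1/14621 + 37077) = -35643/542102818/14621 = -35643*14621/542102818 = -521136303/542102818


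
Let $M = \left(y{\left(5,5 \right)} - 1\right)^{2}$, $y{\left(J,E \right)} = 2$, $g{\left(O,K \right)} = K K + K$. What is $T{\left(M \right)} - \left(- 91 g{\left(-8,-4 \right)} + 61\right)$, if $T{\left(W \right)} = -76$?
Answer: $955$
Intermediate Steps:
$g{\left(O,K \right)} = K + K^{2}$ ($g{\left(O,K \right)} = K^{2} + K = K + K^{2}$)
$M = 1$ ($M = \left(2 - 1\right)^{2} = 1^{2} = 1$)
$T{\left(M \right)} - \left(- 91 g{\left(-8,-4 \right)} + 61\right) = -76 - \left(- 91 \left(- 4 \left(1 - 4\right)\right) + 61\right) = -76 - \left(- 91 \left(\left(-4\right) \left(-3\right)\right) + 61\right) = -76 - \left(\left(-91\right) 12 + 61\right) = -76 - \left(-1092 + 61\right) = -76 - -1031 = -76 + 1031 = 955$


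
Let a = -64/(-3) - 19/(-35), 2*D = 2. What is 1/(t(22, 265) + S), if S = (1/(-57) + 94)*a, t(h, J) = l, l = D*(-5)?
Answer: 5985/12275104 ≈ 0.00048757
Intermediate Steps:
D = 1 (D = (½)*2 = 1)
l = -5 (l = 1*(-5) = -5)
t(h, J) = -5
a = 2297/105 (a = -64*(-⅓) - 19*(-1/35) = 64/3 + 19/35 = 2297/105 ≈ 21.876)
S = 12305029/5985 (S = (1/(-57) + 94)*(2297/105) = (-1/57 + 94)*(2297/105) = (5357/57)*(2297/105) = 12305029/5985 ≈ 2056.0)
1/(t(22, 265) + S) = 1/(-5 + 12305029/5985) = 1/(12275104/5985) = 5985/12275104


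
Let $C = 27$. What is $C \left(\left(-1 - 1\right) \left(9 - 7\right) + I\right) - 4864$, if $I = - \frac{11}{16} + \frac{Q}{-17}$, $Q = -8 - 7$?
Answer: $- \frac{1350953}{272} \approx -4966.7$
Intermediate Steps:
$Q = -15$ ($Q = -8 - 7 = -15$)
$I = \frac{53}{272}$ ($I = - \frac{11}{16} - \frac{15}{-17} = \left(-11\right) \frac{1}{16} - - \frac{15}{17} = - \frac{11}{16} + \frac{15}{17} = \frac{53}{272} \approx 0.19485$)
$C \left(\left(-1 - 1\right) \left(9 - 7\right) + I\right) - 4864 = 27 \left(\left(-1 - 1\right) \left(9 - 7\right) + \frac{53}{272}\right) - 4864 = 27 \left(\left(-2\right) 2 + \frac{53}{272}\right) - 4864 = 27 \left(-4 + \frac{53}{272}\right) - 4864 = 27 \left(- \frac{1035}{272}\right) - 4864 = - \frac{27945}{272} - 4864 = - \frac{1350953}{272}$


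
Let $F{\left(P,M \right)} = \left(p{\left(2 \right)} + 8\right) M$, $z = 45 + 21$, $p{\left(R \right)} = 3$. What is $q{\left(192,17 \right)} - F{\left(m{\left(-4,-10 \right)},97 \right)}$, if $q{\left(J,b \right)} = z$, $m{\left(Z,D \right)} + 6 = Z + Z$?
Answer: $-1001$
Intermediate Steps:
$m{\left(Z,D \right)} = -6 + 2 Z$ ($m{\left(Z,D \right)} = -6 + \left(Z + Z\right) = -6 + 2 Z$)
$z = 66$
$q{\left(J,b \right)} = 66$
$F{\left(P,M \right)} = 11 M$ ($F{\left(P,M \right)} = \left(3 + 8\right) M = 11 M$)
$q{\left(192,17 \right)} - F{\left(m{\left(-4,-10 \right)},97 \right)} = 66 - 11 \cdot 97 = 66 - 1067 = -1001$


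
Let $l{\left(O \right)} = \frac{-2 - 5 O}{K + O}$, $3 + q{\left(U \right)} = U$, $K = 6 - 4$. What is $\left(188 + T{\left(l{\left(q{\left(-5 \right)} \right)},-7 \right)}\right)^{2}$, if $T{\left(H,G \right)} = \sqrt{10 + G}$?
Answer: $\left(188 + \sqrt{3}\right)^{2} \approx 35998.0$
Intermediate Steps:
$K = 2$ ($K = 6 - 4 = 2$)
$q{\left(U \right)} = -3 + U$
$l{\left(O \right)} = \frac{-2 - 5 O}{2 + O}$
$\left(188 + T{\left(l{\left(q{\left(-5 \right)} \right)},-7 \right)}\right)^{2} = \left(188 + \sqrt{10 - 7}\right)^{2} = \left(188 + \sqrt{3}\right)^{2}$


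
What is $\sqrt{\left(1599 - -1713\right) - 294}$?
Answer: $\sqrt{3018} \approx 54.936$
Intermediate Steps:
$\sqrt{\left(1599 - -1713\right) - 294} = \sqrt{\left(1599 + 1713\right) - 294} = \sqrt{3312 - 294} = \sqrt{3018}$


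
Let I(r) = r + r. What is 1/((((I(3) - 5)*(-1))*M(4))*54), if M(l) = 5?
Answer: -1/270 ≈ -0.0037037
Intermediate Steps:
I(r) = 2*r
1/((((I(3) - 5)*(-1))*M(4))*54) = 1/((((2*3 - 5)*(-1))*5)*54) = 1/((((6 - 5)*(-1))*5)*54) = 1/(((1*(-1))*5)*54) = 1/(-1*5*54) = 1/(-5*54) = 1/(-270) = -1/270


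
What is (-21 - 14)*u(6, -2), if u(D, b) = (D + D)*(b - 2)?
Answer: 1680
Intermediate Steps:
u(D, b) = 2*D*(-2 + b) (u(D, b) = (2*D)*(-2 + b) = 2*D*(-2 + b))
(-21 - 14)*u(6, -2) = (-21 - 14)*(2*6*(-2 - 2)) = -70*6*(-4) = -35*(-48) = 1680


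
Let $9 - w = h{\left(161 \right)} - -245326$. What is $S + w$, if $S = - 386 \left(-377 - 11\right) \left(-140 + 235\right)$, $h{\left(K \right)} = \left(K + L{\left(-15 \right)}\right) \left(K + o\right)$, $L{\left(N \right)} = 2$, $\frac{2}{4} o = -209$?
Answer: $14024534$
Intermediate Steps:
$o = -418$ ($o = 2 \left(-209\right) = -418$)
$h{\left(K \right)} = \left(-418 + K\right) \left(2 + K\right)$ ($h{\left(K \right)} = \left(K + 2\right) \left(K - 418\right) = \left(2 + K\right) \left(-418 + K\right) = \left(-418 + K\right) \left(2 + K\right)$)
$w = -203426$ ($w = 9 - \left(\left(-836 + 161^{2} - 66976\right) - -245326\right) = 9 - \left(\left(-836 + 25921 - 66976\right) + 245326\right) = 9 - \left(-41891 + 245326\right) = 9 - 203435 = -203426$)
$S = 14227960$ ($S = - 386 \left(\left(-388\right) 95\right) = \left(-386\right) \left(-36860\right) = 14227960$)
$S + w = 14227960 - 203426 = 14024534$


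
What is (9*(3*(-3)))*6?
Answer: -486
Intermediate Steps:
(9*(3*(-3)))*6 = (9*(-9))*6 = -81*6 = -486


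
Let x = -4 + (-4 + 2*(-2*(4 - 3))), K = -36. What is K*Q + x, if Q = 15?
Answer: -552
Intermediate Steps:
x = -12 (x = -4 + (-4 + 2*(-2*1)) = -4 + (-4 + 2*(-2)) = -4 + (-4 - 4) = -4 - 8 = -12)
K*Q + x = -36*15 - 12 = -540 - 12 = -552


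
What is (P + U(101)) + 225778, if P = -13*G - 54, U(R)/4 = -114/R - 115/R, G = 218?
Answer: 22510974/101 ≈ 2.2288e+5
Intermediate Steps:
U(R) = -916/R (U(R) = 4*(-114/R - 115/R) = 4*(-229/R) = -916/R)
P = -2888 (P = -13*218 - 54 = -2834 - 54 = -2888)
(P + U(101)) + 225778 = (-2888 - 916/101) + 225778 = -292604/101 + 225778 = 22510974/101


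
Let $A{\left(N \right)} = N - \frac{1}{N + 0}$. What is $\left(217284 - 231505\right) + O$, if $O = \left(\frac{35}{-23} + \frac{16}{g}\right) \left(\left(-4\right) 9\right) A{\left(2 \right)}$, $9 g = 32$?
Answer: $- \frac{330782}{23} \approx -14382.0$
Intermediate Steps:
$g = \frac{32}{9}$ ($g = \frac{1}{9} \cdot 32 = \frac{32}{9} \approx 3.5556$)
$A{\left(N \right)} = N - \frac{1}{N}$
$O = - \frac{3699}{23}$ ($O = \left(\frac{35}{-23} + \frac{16}{\frac{32}{9}}\right) \left(\left(-4\right) 9\right) \left(2 - \frac{1}{2}\right) = \left(35 \left(- \frac{1}{23}\right) + 16 \cdot \frac{9}{32}\right) \left(-36\right) \left(2 - \frac{1}{2}\right) = \left(- \frac{35}{23} + \frac{9}{2}\right) \left(-36\right) \left(2 - \frac{1}{2}\right) = \frac{137}{46} \left(-36\right) \frac{3}{2} = \left(- \frac{2466}{23}\right) \frac{3}{2} = - \frac{3699}{23} \approx -160.83$)
$\left(217284 - 231505\right) + O = \left(217284 - 231505\right) - \frac{3699}{23} = -14221 - \frac{3699}{23} = - \frac{330782}{23}$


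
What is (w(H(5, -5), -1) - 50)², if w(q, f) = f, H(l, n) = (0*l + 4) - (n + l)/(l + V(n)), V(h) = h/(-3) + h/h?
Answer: 2601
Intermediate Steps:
V(h) = 1 - h/3 (V(h) = h*(-⅓) + 1 = -h/3 + 1 = 1 - h/3)
H(l, n) = 4 - (l + n)/(1 + l - n/3) (H(l, n) = (0*l + 4) - (n + l)/(l + (1 - n/3)) = (0 + 4) - (l + n)/(1 + l - n/3) = 4 - (l + n)/(1 + l - n/3))
(w(H(5, -5), -1) - 50)² = (-1 - 50)² = (-51)² = 2601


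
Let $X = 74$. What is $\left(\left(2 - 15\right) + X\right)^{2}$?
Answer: $3721$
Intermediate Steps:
$\left(\left(2 - 15\right) + X\right)^{2} = \left(\left(2 - 15\right) + 74\right)^{2} = \left(-13 + 74\right)^{2} = 61^{2} = 3721$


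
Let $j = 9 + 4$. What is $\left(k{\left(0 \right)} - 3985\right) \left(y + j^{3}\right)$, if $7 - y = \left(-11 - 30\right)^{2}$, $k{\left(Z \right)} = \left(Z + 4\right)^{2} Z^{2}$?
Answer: $-2084155$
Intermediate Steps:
$j = 13$
$k{\left(Z \right)} = Z^{2} \left(4 + Z\right)^{2}$ ($k{\left(Z \right)} = \left(4 + Z\right)^{2} Z^{2} = Z^{2} \left(4 + Z\right)^{2}$)
$y = -1674$ ($y = 7 - \left(-11 - 30\right)^{2} = 7 - \left(-41\right)^{2} = 7 - 1681 = -1674$)
$\left(k{\left(0 \right)} - 3985\right) \left(y + j^{3}\right) = \left(0^{2} \left(4 + 0\right)^{2} - 3985\right) \left(-1674 + 13^{3}\right) = \left(0 \cdot 4^{2} - 3985\right) \left(-1674 + 2197\right) = \left(0 \cdot 16 - 3985\right) 523 = \left(0 - 3985\right) 523 = \left(-3985\right) 523 = -2084155$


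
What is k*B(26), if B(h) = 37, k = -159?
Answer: -5883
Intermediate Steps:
k*B(26) = -159*37 = -5883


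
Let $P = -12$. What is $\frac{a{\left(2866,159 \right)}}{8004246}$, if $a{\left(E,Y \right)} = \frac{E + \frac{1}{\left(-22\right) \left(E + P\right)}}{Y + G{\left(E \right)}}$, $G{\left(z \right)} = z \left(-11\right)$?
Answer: $- \frac{8569067}{750672949652296} \approx -1.1415 \cdot 10^{-8}$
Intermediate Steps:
$G{\left(z \right)} = - 11 z$
$a{\left(E,Y \right)} = \frac{E + \frac{1}{264 - 22 E}}{Y - 11 E}$ ($a{\left(E,Y \right)} = \frac{E + \frac{1}{\left(-22\right) \left(E - 12\right)}}{Y - 11 E} = \frac{E + \frac{1}{\left(-22\right) \left(-12 + E\right)}}{Y - 11 E} = \frac{E + \frac{1}{264 - 22 E}}{Y - 11 E}$)
$\frac{a{\left(2866,159 \right)}}{8004246} = \frac{\frac{1}{\left(-12\right) 159 - 11 \cdot 2866^{2} + 132 \cdot 2866 + 2866 \cdot 159} \left(- \frac{1}{22} + 2866^{2} - 34392\right)}{8004246} = \frac{- \frac{1}{22} + 8213956 - 34392}{-1908 - 90353516 + 378312 + 455694} \cdot \frac{1}{8004246} = \frac{1}{-1908 - 90353516 + 378312 + 455694} \cdot \frac{179950407}{22} \cdot \frac{1}{8004246} = \frac{1}{-89521418} \cdot \frac{179950407}{22} \cdot \frac{1}{8004246} = \left(- \frac{1}{89521418}\right) \frac{179950407}{22} \cdot \frac{1}{8004246} = \left(- \frac{25707201}{281353028}\right) \frac{1}{8004246} = - \frac{8569067}{750672949652296}$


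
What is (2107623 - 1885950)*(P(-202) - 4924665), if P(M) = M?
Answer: -1091710042491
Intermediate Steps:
(2107623 - 1885950)*(P(-202) - 4924665) = (2107623 - 1885950)*(-202 - 4924665) = 221673*(-4924867) = -1091710042491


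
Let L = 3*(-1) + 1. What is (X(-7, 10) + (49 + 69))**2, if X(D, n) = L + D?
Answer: 11881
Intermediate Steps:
L = -2 (L = -3 + 1 = -2)
X(D, n) = -2 + D
(X(-7, 10) + (49 + 69))**2 = ((-2 - 7) + (49 + 69))**2 = (-9 + 118)**2 = 109**2 = 11881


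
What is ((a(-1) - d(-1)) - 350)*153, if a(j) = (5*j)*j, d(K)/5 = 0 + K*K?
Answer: -53550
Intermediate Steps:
d(K) = 5*K**2 (d(K) = 5*(0 + K*K) = 5*(0 + K**2) = 5*K**2)
a(j) = 5*j**2
((a(-1) - d(-1)) - 350)*153 = ((5*(-1)**2 - 5*(-1)**2) - 350)*153 = ((5*1 - 5) - 350)*153 = ((5 - 1*5) - 350)*153 = ((5 - 5) - 350)*153 = (0 - 350)*153 = -350*153 = -53550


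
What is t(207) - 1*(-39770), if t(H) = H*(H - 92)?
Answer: 63575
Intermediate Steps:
t(H) = H*(-92 + H)
t(207) - 1*(-39770) = 207*(-92 + 207) - 1*(-39770) = 207*115 + 39770 = 23805 + 39770 = 63575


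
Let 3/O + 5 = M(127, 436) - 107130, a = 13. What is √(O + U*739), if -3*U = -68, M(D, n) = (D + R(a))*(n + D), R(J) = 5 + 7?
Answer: √13969032179622/28878 ≈ 129.42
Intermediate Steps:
R(J) = 12
M(D, n) = (12 + D)*(D + n) (M(D, n) = (D + 12)*(n + D) = (12 + D)*(D + n))
U = 68/3 (U = -⅓*(-68) = 68/3 ≈ 22.667)
O = -1/9626 (O = 3/(-5 + ((127² + 12*127 + 12*436 + 127*436) - 107130)) = 3/(-5 + ((16129 + 1524 + 5232 + 55372) - 107130)) = 3/(-5 + (78257 - 107130)) = 3/(-5 - 28873) = 3/(-28878) = 3*(-1/28878) = -1/9626 ≈ -0.00010389)
√(O + U*739) = √(-1/9626 + (68/3)*739) = √(-1/9626 + 50252/3) = √(483725749/28878) = √13969032179622/28878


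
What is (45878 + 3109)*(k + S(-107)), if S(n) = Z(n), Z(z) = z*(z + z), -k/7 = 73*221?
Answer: -4410446571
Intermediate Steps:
k = -112931 (k = -511*221 = -7*16133 = -112931)
Z(z) = 2*z**2 (Z(z) = z*(2*z) = 2*z**2)
S(n) = 2*n**2
(45878 + 3109)*(k + S(-107)) = (45878 + 3109)*(-112931 + 2*(-107)**2) = 48987*(-112931 + 2*11449) = 48987*(-112931 + 22898) = 48987*(-90033) = -4410446571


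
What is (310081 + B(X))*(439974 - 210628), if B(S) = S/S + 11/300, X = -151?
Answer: 10667411217203/150 ≈ 7.1116e+10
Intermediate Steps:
B(S) = 311/300 (B(S) = 1 + 11*(1/300) = 1 + 11/300 = 311/300)
(310081 + B(X))*(439974 - 210628) = (310081 + 311/300)*(439974 - 210628) = (93024611/300)*229346 = 10667411217203/150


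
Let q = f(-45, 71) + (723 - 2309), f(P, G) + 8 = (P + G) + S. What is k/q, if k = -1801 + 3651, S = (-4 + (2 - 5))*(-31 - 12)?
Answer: -1850/1267 ≈ -1.4601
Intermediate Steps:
S = 301 (S = (-4 - 3)*(-43) = -7*(-43) = 301)
f(P, G) = 293 + G + P (f(P, G) = -8 + ((P + G) + 301) = -8 + ((G + P) + 301) = -8 + (301 + G + P) = 293 + G + P)
k = 1850
q = -1267 (q = (293 + 71 - 45) + (723 - 2309) = 319 - 1586 = -1267)
k/q = 1850/(-1267) = 1850*(-1/1267) = -1850/1267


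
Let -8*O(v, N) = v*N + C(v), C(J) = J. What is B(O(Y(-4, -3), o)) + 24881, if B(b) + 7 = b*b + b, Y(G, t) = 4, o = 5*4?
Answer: 99895/4 ≈ 24974.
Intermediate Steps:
o = 20
O(v, N) = -v/8 - N*v/8 (O(v, N) = -(v*N + v)/8 = -(N*v + v)/8 = -(v + N*v)/8 = -v/8 - N*v/8)
B(b) = -7 + b + b² (B(b) = -7 + (b*b + b) = -7 + (b² + b) = -7 + (b + b²) = -7 + b + b²)
B(O(Y(-4, -3), o)) + 24881 = (-7 + (⅛)*4*(-1 - 1*20) + ((⅛)*4*(-1 - 1*20))²) + 24881 = (-7 + (⅛)*4*(-1 - 20) + ((⅛)*4*(-1 - 20))²) + 24881 = (-7 + (⅛)*4*(-21) + ((⅛)*4*(-21))²) + 24881 = (-7 - 21/2 + (-21/2)²) + 24881 = (-7 - 21/2 + 441/4) + 24881 = 371/4 + 24881 = 99895/4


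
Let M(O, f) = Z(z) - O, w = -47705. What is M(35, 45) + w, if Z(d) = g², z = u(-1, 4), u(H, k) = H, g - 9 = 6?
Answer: -47515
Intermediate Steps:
g = 15 (g = 9 + 6 = 15)
z = -1
Z(d) = 225 (Z(d) = 15² = 225)
M(O, f) = 225 - O
M(35, 45) + w = (225 - 1*35) - 47705 = (225 - 35) - 47705 = 190 - 47705 = -47515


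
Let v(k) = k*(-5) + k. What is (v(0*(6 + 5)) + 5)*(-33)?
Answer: -165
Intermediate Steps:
v(k) = -4*k (v(k) = -5*k + k = -4*k)
(v(0*(6 + 5)) + 5)*(-33) = (-0*(6 + 5) + 5)*(-33) = (-0*11 + 5)*(-33) = (-4*0 + 5)*(-33) = (0 + 5)*(-33) = 5*(-33) = -165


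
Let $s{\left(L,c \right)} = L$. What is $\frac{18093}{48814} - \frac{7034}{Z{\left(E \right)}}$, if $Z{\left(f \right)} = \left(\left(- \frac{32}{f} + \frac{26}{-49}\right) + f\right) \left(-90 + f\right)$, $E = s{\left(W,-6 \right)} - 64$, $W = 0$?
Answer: $- \frac{1154634407}{3369386350} \approx -0.34268$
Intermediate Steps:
$E = -64$ ($E = 0 - 64 = -64$)
$Z{\left(f \right)} = \left(-90 + f\right) \left(- \frac{26}{49} + f - \frac{32}{f}\right)$ ($Z{\left(f \right)} = \left(\left(- \frac{32}{f} + 26 \left(- \frac{1}{49}\right)\right) + f\right) \left(-90 + f\right) = \left(\left(- \frac{32}{f} - \frac{26}{49}\right) + f\right) \left(-90 + f\right) = \left(\left(- \frac{26}{49} - \frac{32}{f}\right) + f\right) \left(-90 + f\right) = \left(- \frac{26}{49} + f - \frac{32}{f}\right) \left(-90 + f\right) = \left(-90 + f\right) \left(- \frac{26}{49} + f - \frac{32}{f}\right)$)
$\frac{18093}{48814} - \frac{7034}{Z{\left(E \right)}} = \frac{18093}{48814} - \frac{7034}{\frac{772}{49} + \left(-64\right)^{2} + \frac{2880}{-64} - - \frac{283904}{49}} = 18093 \cdot \frac{1}{48814} - \frac{7034}{\frac{772}{49} + 4096 + 2880 \left(- \frac{1}{64}\right) + \frac{283904}{49}} = \frac{18093}{48814} - \frac{7034}{\frac{772}{49} + 4096 - 45 + \frac{283904}{49}} = \frac{18093}{48814} - \frac{7034}{\frac{69025}{7}} = \frac{18093}{48814} - \frac{49238}{69025} = - \frac{1154634407}{3369386350}$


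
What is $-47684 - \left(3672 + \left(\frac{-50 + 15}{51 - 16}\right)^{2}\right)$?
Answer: $-51357$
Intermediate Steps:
$-47684 - \left(3672 + \left(\frac{-50 + 15}{51 - 16}\right)^{2}\right) = -47684 - \left(3672 + \left(- \frac{35}{35}\right)^{2}\right) = -47684 - \left(3672 + \left(\left(-35\right) \frac{1}{35}\right)^{2}\right) = -47684 - 3673 = -51357$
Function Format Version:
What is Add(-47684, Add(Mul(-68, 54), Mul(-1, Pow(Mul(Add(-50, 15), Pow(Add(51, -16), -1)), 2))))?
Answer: -51357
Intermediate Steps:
Add(-47684, Add(Mul(-68, 54), Mul(-1, Pow(Mul(Add(-50, 15), Pow(Add(51, -16), -1)), 2)))) = Add(-47684, Add(-3672, Mul(-1, Pow(Mul(-35, Pow(35, -1)), 2)))) = Add(-47684, Add(-3672, Mul(-1, Pow(Mul(-35, Rational(1, 35)), 2)))) = Add(-47684, Add(-3672, Mul(-1, Pow(-1, 2)))) = Add(-47684, Add(-3672, Mul(-1, 1))) = Add(-47684, Add(-3672, -1)) = Add(-47684, -3673) = -51357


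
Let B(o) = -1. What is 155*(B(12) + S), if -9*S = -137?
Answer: 19840/9 ≈ 2204.4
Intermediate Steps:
S = 137/9 (S = -1/9*(-137) = 137/9 ≈ 15.222)
155*(B(12) + S) = 155*(-1 + 137/9) = 155*(128/9) = 19840/9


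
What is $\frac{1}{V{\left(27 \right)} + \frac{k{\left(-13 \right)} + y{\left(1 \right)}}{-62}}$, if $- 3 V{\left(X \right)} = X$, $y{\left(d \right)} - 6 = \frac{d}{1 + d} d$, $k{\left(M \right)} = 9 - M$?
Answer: $- \frac{124}{1173} \approx -0.10571$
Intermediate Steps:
$y{\left(d \right)} = 6 + \frac{d^{2}}{1 + d}$ ($y{\left(d \right)} = 6 + \frac{d}{1 + d} d = 6 + \frac{d^{2}}{1 + d}$)
$V{\left(X \right)} = - \frac{X}{3}$
$\frac{1}{V{\left(27 \right)} + \frac{k{\left(-13 \right)} + y{\left(1 \right)}}{-62}} = \frac{1}{\left(- \frac{1}{3}\right) 27 + \frac{\left(9 - -13\right) + \frac{6 + 1^{2} + 6 \cdot 1}{1 + 1}}{-62}} = \frac{1}{-9 + \left(\left(9 + 13\right) + \frac{6 + 1 + 6}{2}\right) \left(- \frac{1}{62}\right)} = \frac{1}{-9 + \left(22 + \frac{1}{2} \cdot 13\right) \left(- \frac{1}{62}\right)} = \frac{1}{-9 + \left(22 + \frac{13}{2}\right) \left(- \frac{1}{62}\right)} = \frac{1}{-9 + \frac{57}{2} \left(- \frac{1}{62}\right)} = \frac{1}{-9 - \frac{57}{124}} = \frac{1}{- \frac{1173}{124}} = - \frac{124}{1173}$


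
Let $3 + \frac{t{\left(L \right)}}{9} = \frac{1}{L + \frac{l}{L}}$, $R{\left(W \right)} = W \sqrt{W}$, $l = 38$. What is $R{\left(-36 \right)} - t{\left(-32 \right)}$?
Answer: $\frac{1609}{59} - 216 i \approx 27.271 - 216.0 i$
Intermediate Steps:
$R{\left(W \right)} = W^{\frac{3}{2}}$
$t{\left(L \right)} = -27 + \frac{9}{L + \frac{38}{L}}$
$R{\left(-36 \right)} - t{\left(-32 \right)} = \left(-36\right)^{\frac{3}{2}} - \frac{9 \left(-114 - 32 - 3 \left(-32\right)^{2}\right)}{38 + \left(-32\right)^{2}} = - 216 i - \frac{9 \left(-114 - 32 - 3072\right)}{38 + 1024} = - 216 i - \frac{9 \left(-114 - 32 - 3072\right)}{1062} = - 216 i - 9 \cdot \frac{1}{1062} \left(-3218\right) = - 216 i - - \frac{1609}{59} = - 216 i + \frac{1609}{59} = \frac{1609}{59} - 216 i$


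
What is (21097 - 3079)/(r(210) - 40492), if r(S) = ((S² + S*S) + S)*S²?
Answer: 9009/1949420254 ≈ 4.6214e-6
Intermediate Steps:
r(S) = S²*(S + 2*S²) (r(S) = ((S² + S²) + S)*S² = (2*S² + S)*S² = (S + 2*S²)*S² = S²*(S + 2*S²))
(21097 - 3079)/(r(210) - 40492) = (21097 - 3079)/(210³*(1 + 2*210) - 40492) = 18018/(9261000*(1 + 420) - 40492) = 18018/(9261000*421 - 40492) = 18018/(3898881000 - 40492) = 18018/3898840508 = 18018*(1/3898840508) = 9009/1949420254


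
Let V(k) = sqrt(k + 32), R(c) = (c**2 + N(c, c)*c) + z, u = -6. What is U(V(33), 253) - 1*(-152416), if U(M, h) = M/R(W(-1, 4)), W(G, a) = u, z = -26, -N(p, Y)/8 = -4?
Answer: 152416 - sqrt(65)/182 ≈ 1.5242e+5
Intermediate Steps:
N(p, Y) = 32 (N(p, Y) = -8*(-4) = 32)
W(G, a) = -6
R(c) = -26 + c**2 + 32*c (R(c) = (c**2 + 32*c) - 26 = -26 + c**2 + 32*c)
V(k) = sqrt(32 + k)
U(M, h) = -M/182 (U(M, h) = M/(-26 + (-6)**2 + 32*(-6)) = M/(-26 + 36 - 192) = M/(-182) = M*(-1/182) = -M/182)
U(V(33), 253) - 1*(-152416) = -sqrt(32 + 33)/182 - 1*(-152416) = -sqrt(65)/182 + 152416 = 152416 - sqrt(65)/182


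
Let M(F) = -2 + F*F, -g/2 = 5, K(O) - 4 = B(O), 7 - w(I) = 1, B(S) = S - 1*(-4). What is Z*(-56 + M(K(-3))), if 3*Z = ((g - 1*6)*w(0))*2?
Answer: 2112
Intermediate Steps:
B(S) = 4 + S (B(S) = S + 4 = 4 + S)
w(I) = 6 (w(I) = 7 - 1*1 = 7 - 1 = 6)
K(O) = 8 + O (K(O) = 4 + (4 + O) = 8 + O)
g = -10 (g = -2*5 = -10)
M(F) = -2 + F²
Z = -64 (Z = (((-10 - 1*6)*6)*2)/3 = (((-10 - 6)*6)*2)/3 = (-16*6*2)/3 = (-96*2)/3 = (⅓)*(-192) = -64)
Z*(-56 + M(K(-3))) = -64*(-56 + (-2 + (8 - 3)²)) = -64*(-56 + (-2 + 5²)) = -64*(-56 + (-2 + 25)) = -64*(-56 + 23) = -64*(-33) = 2112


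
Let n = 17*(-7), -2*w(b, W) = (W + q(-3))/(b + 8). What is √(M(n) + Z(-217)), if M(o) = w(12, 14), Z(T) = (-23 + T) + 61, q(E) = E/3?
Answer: 3*I*√7970/20 ≈ 13.391*I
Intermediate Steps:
q(E) = E/3 (q(E) = E*(⅓) = E/3)
w(b, W) = -(-1 + W)/(2*(8 + b)) (w(b, W) = -(W + (⅓)*(-3))/(2*(b + 8)) = -(W - 1)/(2*(8 + b)) = -(-1 + W)/(2*(8 + b)))
n = -119
Z(T) = 38 + T
M(o) = -13/40 (M(o) = (1 - 1*14)/(2*(8 + 12)) = (½)*(1 - 14)/20 = (½)*(1/20)*(-13) = -13/40)
√(M(n) + Z(-217)) = √(-13/40 + (38 - 217)) = √(-13/40 - 179) = √(-7173/40) = 3*I*√7970/20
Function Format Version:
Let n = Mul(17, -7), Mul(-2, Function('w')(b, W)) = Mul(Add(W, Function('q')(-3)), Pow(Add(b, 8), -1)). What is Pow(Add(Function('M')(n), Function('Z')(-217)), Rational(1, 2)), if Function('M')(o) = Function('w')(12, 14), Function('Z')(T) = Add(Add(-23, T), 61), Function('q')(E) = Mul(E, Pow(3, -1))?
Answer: Mul(Rational(3, 20), I, Pow(7970, Rational(1, 2))) ≈ Mul(13.391, I)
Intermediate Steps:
Function('q')(E) = Mul(Rational(1, 3), E) (Function('q')(E) = Mul(E, Rational(1, 3)) = Mul(Rational(1, 3), E))
Function('w')(b, W) = Mul(Rational(-1, 2), Pow(Add(8, b), -1), Add(-1, W)) (Function('w')(b, W) = Mul(Rational(-1, 2), Mul(Add(W, Mul(Rational(1, 3), -3)), Pow(Add(b, 8), -1))) = Mul(Rational(-1, 2), Mul(Add(W, -1), Pow(Add(8, b), -1))) = Mul(Rational(-1, 2), Mul(Add(-1, W), Pow(Add(8, b), -1))) = Mul(Rational(-1, 2), Mul(Pow(Add(8, b), -1), Add(-1, W))) = Mul(Rational(-1, 2), Pow(Add(8, b), -1), Add(-1, W)))
n = -119
Function('Z')(T) = Add(38, T)
Function('M')(o) = Rational(-13, 40) (Function('M')(o) = Mul(Rational(1, 2), Pow(Add(8, 12), -1), Add(1, Mul(-1, 14))) = Mul(Rational(1, 2), Pow(20, -1), Add(1, -14)) = Mul(Rational(1, 2), Rational(1, 20), -13) = Rational(-13, 40))
Pow(Add(Function('M')(n), Function('Z')(-217)), Rational(1, 2)) = Pow(Add(Rational(-13, 40), Add(38, -217)), Rational(1, 2)) = Pow(Add(Rational(-13, 40), -179), Rational(1, 2)) = Pow(Rational(-7173, 40), Rational(1, 2)) = Mul(Rational(3, 20), I, Pow(7970, Rational(1, 2)))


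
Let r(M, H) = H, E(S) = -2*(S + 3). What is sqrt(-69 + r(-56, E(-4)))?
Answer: I*sqrt(67) ≈ 8.1853*I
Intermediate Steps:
E(S) = -6 - 2*S (E(S) = -2*(3 + S) = -6 - 2*S)
sqrt(-69 + r(-56, E(-4))) = sqrt(-69 + (-6 - 2*(-4))) = sqrt(-69 + (-6 + 8)) = sqrt(-69 + 2) = sqrt(-67) = I*sqrt(67)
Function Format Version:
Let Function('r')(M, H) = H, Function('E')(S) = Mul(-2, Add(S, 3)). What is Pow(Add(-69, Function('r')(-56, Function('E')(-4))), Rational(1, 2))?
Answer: Mul(I, Pow(67, Rational(1, 2))) ≈ Mul(8.1853, I)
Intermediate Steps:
Function('E')(S) = Add(-6, Mul(-2, S)) (Function('E')(S) = Mul(-2, Add(3, S)) = Add(-6, Mul(-2, S)))
Pow(Add(-69, Function('r')(-56, Function('E')(-4))), Rational(1, 2)) = Pow(Add(-69, Add(-6, Mul(-2, -4))), Rational(1, 2)) = Pow(Add(-69, Add(-6, 8)), Rational(1, 2)) = Pow(Add(-69, 2), Rational(1, 2)) = Pow(-67, Rational(1, 2)) = Mul(I, Pow(67, Rational(1, 2)))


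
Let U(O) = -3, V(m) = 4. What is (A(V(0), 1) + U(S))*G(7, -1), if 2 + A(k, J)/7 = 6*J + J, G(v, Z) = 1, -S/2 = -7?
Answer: 32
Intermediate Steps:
S = 14 (S = -2*(-7) = 14)
A(k, J) = -14 + 49*J (A(k, J) = -14 + 7*(6*J + J) = -14 + 7*(7*J) = -14 + 49*J)
(A(V(0), 1) + U(S))*G(7, -1) = ((-14 + 49*1) - 3)*1 = ((-14 + 49) - 3)*1 = (35 - 3)*1 = 32*1 = 32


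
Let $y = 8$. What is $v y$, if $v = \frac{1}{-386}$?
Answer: $- \frac{4}{193} \approx -0.020725$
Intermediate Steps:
$v = - \frac{1}{386} \approx -0.0025907$
$v y = \left(- \frac{1}{386}\right) 8 = - \frac{4}{193}$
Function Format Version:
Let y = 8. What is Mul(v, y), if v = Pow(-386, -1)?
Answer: Rational(-4, 193) ≈ -0.020725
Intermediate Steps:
v = Rational(-1, 386) ≈ -0.0025907
Mul(v, y) = Mul(Rational(-1, 386), 8) = Rational(-4, 193)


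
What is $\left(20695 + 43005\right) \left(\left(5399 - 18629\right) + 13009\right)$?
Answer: $-14077700$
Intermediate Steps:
$\left(20695 + 43005\right) \left(\left(5399 - 18629\right) + 13009\right) = 63700 \left(-13230 + 13009\right) = 63700 \left(-221\right) = -14077700$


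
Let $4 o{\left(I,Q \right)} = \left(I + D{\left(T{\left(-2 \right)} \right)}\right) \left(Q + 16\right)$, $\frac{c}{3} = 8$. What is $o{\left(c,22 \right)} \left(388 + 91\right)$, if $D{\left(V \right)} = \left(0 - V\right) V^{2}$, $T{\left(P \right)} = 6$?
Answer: $-873696$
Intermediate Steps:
$c = 24$ ($c = 3 \cdot 8 = 24$)
$D{\left(V \right)} = - V^{3}$ ($D{\left(V \right)} = - V V^{2} = - V^{3}$)
$o{\left(I,Q \right)} = \frac{\left(-216 + I\right) \left(16 + Q\right)}{4}$ ($o{\left(I,Q \right)} = \frac{\left(I - 6^{3}\right) \left(Q + 16\right)}{4} = \frac{\left(I - 216\right) \left(16 + Q\right)}{4} = \frac{\left(-216 + I\right) \left(16 + Q\right)}{4}$)
$o{\left(c,22 \right)} \left(388 + 91\right) = \left(-864 - 1188 + 4 \cdot 24 + \frac{1}{4} \cdot 24 \cdot 22\right) \left(388 + 91\right) = \left(-864 - 1188 + 96 + 132\right) 479 = \left(-1824\right) 479 = -873696$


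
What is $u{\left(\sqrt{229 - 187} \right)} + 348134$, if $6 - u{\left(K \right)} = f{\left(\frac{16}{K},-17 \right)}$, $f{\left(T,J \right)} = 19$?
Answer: $348121$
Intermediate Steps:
$u{\left(K \right)} = -13$ ($u{\left(K \right)} = 6 - 19 = -13$)
$u{\left(\sqrt{229 - 187} \right)} + 348134 = -13 + 348134 = 348121$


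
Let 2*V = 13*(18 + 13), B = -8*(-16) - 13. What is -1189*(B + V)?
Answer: -752637/2 ≈ -3.7632e+5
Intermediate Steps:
B = 115 (B = 128 - 13 = 115)
V = 403/2 (V = (13*(18 + 13))/2 = (13*31)/2 = (½)*403 = 403/2 ≈ 201.50)
-1189*(B + V) = -1189*(115 + 403/2) = -1189*633/2 = -752637/2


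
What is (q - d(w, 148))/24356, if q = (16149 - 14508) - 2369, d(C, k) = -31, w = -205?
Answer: -697/24356 ≈ -0.028617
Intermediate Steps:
q = -728 (q = 1641 - 2369 = -728)
(q - d(w, 148))/24356 = (-728 - 1*(-31))/24356 = (-728 + 31)*(1/24356) = -697*1/24356 = -697/24356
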